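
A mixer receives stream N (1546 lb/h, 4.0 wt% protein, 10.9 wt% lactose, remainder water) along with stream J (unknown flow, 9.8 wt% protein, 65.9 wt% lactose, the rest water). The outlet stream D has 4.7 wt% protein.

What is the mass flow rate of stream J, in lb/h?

212.2 lb/h

Let J be the unknown flow. Total out = 1546 + J.
protein balance: 61.84 + 0.098·J = 0.047·(1546 + J)
(0.098 − 0.047)·J = 0.047×1546 − 61.84 = 10.822
J = 10.822 / 0.051 = 212.2 lb/h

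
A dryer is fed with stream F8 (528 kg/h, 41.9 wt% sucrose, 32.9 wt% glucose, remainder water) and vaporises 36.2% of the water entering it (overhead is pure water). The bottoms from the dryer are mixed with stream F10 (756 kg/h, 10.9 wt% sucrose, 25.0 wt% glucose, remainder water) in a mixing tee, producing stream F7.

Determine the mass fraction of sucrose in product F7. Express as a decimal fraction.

0.246

Vapour removed = 0.362×0.252×528 = 48.166 kg/h; concentrate = 479.83 kg/h.
sucrose reaching the mixer = 221.23 (from concentrate) + 756×0.109 = 303.64 kg/h.
Product flow = 479.83 + 756 = 1235.8 kg/h; sucrose fraction = 0.246.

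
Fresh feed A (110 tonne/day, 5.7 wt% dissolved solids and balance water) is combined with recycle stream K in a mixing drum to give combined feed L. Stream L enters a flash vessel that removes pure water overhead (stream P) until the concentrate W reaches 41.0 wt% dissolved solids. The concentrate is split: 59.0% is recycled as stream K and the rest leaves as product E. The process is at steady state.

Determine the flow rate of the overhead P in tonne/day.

94.71 tonne/day

Overall dissolved solids balance (none leaves overhead): dissolved solids in fresh feed = dissolved solids in product, i.e. 110×0.057 = (1−0.590)·W·0.410.
W = 6.27/(0.410×0.410) = 37.299 tonne/day.
Recycle K = 0.590×37.299 = 22.007 tonne/day.
Combined feed L = 110 + 22.007 = 132.01 tonne/day.
Overhead P = L − W = 132.01 − 37.299 = 94.707 tonne/day.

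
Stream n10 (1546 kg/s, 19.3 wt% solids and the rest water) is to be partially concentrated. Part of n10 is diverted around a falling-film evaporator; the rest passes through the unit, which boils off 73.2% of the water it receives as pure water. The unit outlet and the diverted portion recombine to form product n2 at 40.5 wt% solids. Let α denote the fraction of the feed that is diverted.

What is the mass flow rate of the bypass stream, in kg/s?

All 1546×0.193 = 298.38 kg/s of solids reaches n2, so n2 = 298.38/0.405 = 736.74 kg/s and vapour = 809.26 kg/s.
The evaporator receives (1−α)·1546 of feed at 0.807 water and removes 0.732 of that water:
0.732×0.807×(1−α)×1546 = 809.26
(1−α) = 809.26/913.26 = 0.8861;  α = 0.1139.
Bypass flow = 0.1139×1546 = 176.05 kg/s.

176 kg/s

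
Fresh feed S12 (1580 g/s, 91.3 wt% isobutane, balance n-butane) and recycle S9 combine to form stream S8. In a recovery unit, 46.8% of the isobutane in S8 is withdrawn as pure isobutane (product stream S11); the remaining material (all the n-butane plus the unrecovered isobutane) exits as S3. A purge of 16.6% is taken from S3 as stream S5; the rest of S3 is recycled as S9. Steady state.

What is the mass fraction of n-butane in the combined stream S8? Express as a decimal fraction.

n-butane enters only via S12 and leaves only via the purge: 1580×0.087 = 0.166×(n-butane in S3), and the recovery unit passes all n-butane, so n-butane in S8 = n-butane in S3 = 828.07 g/s.
isobutane in S8: m_A = 1580×0.913 + (1−0.166)·(1−0.468)·m_A, so m_A = 1442.5/0.5563 = 2593 g/s.
S8 = 2593 + 828.07 = 3421.1 g/s.
n-butane fraction in S8 = 828.07/3421.1 = 0.2420.

0.2420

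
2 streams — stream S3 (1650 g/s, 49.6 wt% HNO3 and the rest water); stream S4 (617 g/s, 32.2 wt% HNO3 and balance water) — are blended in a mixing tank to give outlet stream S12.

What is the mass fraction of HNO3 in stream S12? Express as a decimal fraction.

Total flow out = 1650 + 617 = 2267 g/s.
HNO3 in = 1650×0.496 + 617×0.322 = 1017.1 g/s.
HNO3 mass fraction in S12 = 1017.1/2267 = 0.449.

0.449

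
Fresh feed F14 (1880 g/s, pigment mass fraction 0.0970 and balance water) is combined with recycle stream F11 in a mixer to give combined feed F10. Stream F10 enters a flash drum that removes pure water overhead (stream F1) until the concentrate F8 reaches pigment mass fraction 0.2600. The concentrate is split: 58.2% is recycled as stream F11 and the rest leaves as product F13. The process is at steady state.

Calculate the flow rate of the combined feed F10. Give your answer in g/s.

2857 g/s

Overall pigment balance (none leaves overhead): pigment in fresh feed = pigment in product, i.e. 1880×0.097 = (1−0.582)·F8·0.260.
F8 = 182.36/(0.260×0.418) = 1678 g/s.
Recycle F11 = 0.582×1678 = 976.57 g/s.
Combined feed F10 = 1880 + 976.57 = 2856.6 g/s.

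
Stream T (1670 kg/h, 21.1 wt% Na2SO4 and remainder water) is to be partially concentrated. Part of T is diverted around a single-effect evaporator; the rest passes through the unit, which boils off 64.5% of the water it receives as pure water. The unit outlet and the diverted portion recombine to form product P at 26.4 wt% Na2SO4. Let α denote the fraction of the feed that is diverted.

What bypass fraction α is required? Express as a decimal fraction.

0.606

All 1670×0.211 = 352.37 kg/h of Na2SO4 reaches P, so P = 352.37/0.264 = 1334.7 kg/h and vapour = 335.27 kg/h.
The evaporator receives (1−α)·1670 of feed at 0.789 water and removes 0.645 of that water:
0.645×0.789×(1−α)×1670 = 335.27
(1−α) = 335.27/849.87 = 0.3945;  α = 0.6055.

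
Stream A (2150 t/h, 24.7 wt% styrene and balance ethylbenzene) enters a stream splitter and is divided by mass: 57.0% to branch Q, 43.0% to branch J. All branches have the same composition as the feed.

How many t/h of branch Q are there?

Branch Q flow = 0.570×2150 = 1225.5 t/h.

1226 t/h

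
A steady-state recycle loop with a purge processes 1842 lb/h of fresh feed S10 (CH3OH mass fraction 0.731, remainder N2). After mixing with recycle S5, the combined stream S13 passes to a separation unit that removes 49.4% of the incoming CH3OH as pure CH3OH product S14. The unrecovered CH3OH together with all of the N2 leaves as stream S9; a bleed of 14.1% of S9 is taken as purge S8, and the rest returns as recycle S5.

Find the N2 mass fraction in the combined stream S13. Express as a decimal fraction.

N2 enters only via S10 and leaves only via the purge: 1842×0.269 = 0.141×(N2 in S9), and the separation unit passes all N2, so N2 in S13 = N2 in S9 = 3514.2 lb/h.
CH3OH in S13: m_A = 1842×0.731 + (1−0.141)·(1−0.494)·m_A, so m_A = 1346.5/0.5653 = 2381.7 lb/h.
S13 = 2381.7 + 3514.2 = 5895.9 lb/h.
N2 fraction in S13 = 3514.2/5895.9 = 0.596.

0.596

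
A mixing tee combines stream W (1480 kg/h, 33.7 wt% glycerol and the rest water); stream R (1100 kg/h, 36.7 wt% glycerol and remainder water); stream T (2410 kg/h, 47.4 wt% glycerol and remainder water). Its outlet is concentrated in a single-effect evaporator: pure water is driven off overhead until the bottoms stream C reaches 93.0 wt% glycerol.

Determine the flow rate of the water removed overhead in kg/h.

2791 kg/h

glycerol entering = 1480×0.337 + 1100×0.367 + 2410×0.474 = 2044.8 kg/h.
All glycerol reports to C, so C = 2044.8/0.930 = 2198.7 kg/h.
Total feed = 4990 kg/h; overhead = 4990 − 2198.7 = 2791.3 kg/h.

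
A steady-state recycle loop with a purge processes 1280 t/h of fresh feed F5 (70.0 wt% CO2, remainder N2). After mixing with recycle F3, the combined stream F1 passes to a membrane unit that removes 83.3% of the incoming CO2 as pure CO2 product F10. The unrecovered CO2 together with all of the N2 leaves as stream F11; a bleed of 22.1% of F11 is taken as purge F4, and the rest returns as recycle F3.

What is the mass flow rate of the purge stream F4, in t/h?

N2 enters only via F5 and leaves only via the purge: 1280×0.300 = 0.221×(N2 in F11), and the membrane unit passes all N2, so N2 in F1 = N2 in F11 = 1737.6 t/h.
CO2 in F1: m_A = 1280×0.700 + (1−0.221)·(1−0.833)·m_A, so m_A = 896/0.8699 = 1030 t/h.
F11 = (1−0.833)×1030 + 1737.6 = 1909.6 t/h.
Purge F4 = 0.221×1909.6 = 422.01 t/h.

422 t/h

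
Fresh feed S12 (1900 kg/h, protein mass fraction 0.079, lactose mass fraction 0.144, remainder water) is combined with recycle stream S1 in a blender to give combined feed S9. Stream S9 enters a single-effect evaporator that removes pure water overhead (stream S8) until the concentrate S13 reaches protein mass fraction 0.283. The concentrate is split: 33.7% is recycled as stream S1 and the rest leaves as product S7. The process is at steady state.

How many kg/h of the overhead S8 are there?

1370 kg/h

Overall protein balance (none leaves overhead): protein in fresh feed = protein in product, i.e. 1900×0.079 = (1−0.337)·S13·0.283.
S13 = 150.1/(0.283×0.663) = 799.98 kg/h.
Recycle S1 = 0.337×799.98 = 269.59 kg/h.
Combined feed S9 = 1900 + 269.59 = 2169.6 kg/h.
Overhead S8 = S9 − S13 = 2169.6 − 799.98 = 1369.6 kg/h.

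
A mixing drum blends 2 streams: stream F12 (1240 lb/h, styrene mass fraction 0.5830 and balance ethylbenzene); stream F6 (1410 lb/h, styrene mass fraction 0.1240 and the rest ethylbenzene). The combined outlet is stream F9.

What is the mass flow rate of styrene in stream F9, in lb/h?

897.8 lb/h

styrene out = styrene in = 1240×0.583 + 1410×0.124 = 897.76 lb/h.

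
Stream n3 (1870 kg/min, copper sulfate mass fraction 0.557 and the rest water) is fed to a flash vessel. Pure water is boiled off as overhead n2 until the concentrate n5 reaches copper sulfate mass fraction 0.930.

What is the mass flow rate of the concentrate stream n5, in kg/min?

1120 kg/min

copper sulfate is conserved: 1870×0.557 = 1041.6 kg/min all reports to the concentrate.
Concentrate = 1041.6/(target fraction) = 1120 kg/min.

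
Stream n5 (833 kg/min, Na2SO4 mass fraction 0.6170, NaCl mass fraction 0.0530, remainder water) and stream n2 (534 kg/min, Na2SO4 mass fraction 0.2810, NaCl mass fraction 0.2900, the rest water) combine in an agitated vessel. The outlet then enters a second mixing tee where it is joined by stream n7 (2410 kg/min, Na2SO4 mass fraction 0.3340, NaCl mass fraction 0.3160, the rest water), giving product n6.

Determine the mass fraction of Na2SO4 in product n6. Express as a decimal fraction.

Overall, product flow = 3777 kg/min.
Na2SO4 in = 833×0.617 + 534×0.281 + 2410×0.334 = 1469 kg/min.
Na2SO4 fraction in n6 = 0.3889.

0.3889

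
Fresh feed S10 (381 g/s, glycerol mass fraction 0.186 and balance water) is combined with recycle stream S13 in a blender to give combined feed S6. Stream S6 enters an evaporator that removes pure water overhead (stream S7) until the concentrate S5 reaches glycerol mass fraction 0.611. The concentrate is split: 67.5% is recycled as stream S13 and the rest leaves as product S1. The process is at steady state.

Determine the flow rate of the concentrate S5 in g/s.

Overall glycerol balance (none leaves overhead): glycerol in fresh feed = glycerol in product, i.e. 381×0.186 = (1−0.675)·S5·0.611.
S5 = 70.866/(0.611×0.325) = 356.87 g/s.

356.9 g/s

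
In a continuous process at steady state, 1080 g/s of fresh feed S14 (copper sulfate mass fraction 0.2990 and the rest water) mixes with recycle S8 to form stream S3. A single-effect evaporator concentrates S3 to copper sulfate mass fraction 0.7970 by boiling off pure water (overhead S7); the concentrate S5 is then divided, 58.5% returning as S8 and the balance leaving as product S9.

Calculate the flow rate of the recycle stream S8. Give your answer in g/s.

Overall copper sulfate balance (none leaves overhead): copper sulfate in fresh feed = copper sulfate in product, i.e. 1080×0.299 = (1−0.585)·S5·0.797.
S5 = 322.92/(0.797×0.415) = 976.31 g/s.
Recycle S8 = 0.585×976.31 = 571.14 g/s.

571.1 g/s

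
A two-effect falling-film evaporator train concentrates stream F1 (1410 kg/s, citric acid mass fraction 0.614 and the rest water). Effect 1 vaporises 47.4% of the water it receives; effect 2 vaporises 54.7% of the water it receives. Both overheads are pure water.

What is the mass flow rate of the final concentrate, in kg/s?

water in feed = 1410×0.386 = 544.26 kg/s.
After stage 1: water left = (1−0.474)×544.26 = 286.28; stream total = 1152 kg/s.
After stage 2: water left = (1−0.547)×286.28 = 129.69; final concentrate = 995.43 kg/s.

995.4 kg/s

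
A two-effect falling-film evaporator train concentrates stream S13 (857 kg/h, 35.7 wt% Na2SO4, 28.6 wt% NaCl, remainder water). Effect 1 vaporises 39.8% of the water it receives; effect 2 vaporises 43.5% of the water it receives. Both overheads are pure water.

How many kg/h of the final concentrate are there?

water in feed = 857×0.357 = 305.95 kg/h.
After stage 1: water left = (1−0.398)×305.95 = 184.18; stream total = 735.23 kg/h.
After stage 2: water left = (1−0.435)×184.18 = 104.06; final concentrate = 655.11 kg/h.

655.1 kg/h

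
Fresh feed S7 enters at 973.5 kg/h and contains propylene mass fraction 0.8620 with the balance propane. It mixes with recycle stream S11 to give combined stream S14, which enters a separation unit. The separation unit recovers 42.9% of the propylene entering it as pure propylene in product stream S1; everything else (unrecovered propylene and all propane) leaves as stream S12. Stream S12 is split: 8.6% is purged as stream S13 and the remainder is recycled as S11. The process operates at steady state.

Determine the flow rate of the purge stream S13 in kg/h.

220.5 kg/h

propane enters only via S7 and leaves only via the purge: 973.5×0.138 = 0.086×(propane in S12), and the separation unit passes all propane, so propane in S14 = propane in S12 = 1562.1 kg/h.
propylene in S14: m_A = 973.5×0.862 + (1−0.086)·(1−0.429)·m_A, so m_A = 839.16/0.4781 = 1755.2 kg/h.
S12 = (1−0.429)×1755.2 + 1562.1 = 2564.3 kg/h.
Purge S13 = 0.086×2564.3 = 220.53 kg/h.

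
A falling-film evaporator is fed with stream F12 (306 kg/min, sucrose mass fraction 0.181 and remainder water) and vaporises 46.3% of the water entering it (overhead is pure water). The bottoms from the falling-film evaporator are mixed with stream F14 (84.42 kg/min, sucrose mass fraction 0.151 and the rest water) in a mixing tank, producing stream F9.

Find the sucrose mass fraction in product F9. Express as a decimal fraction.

0.248

Vapour removed = 0.463×0.819×306 = 116.03 kg/min; concentrate = 189.97 kg/min.
sucrose reaching the mixer = 55.386 (from concentrate) + 84.42×0.151 = 68.133 kg/min.
Product flow = 189.97 + 84.42 = 274.39 kg/min; sucrose fraction = 0.248.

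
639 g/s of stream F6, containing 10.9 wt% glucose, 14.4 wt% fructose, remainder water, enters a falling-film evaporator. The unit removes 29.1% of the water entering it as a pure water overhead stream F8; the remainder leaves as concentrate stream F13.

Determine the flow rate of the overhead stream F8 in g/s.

138.9 g/s

water entering = 639×0.747 = 477.33 g/s; overhead removed = 0.291×477.33 = 138.9 g/s.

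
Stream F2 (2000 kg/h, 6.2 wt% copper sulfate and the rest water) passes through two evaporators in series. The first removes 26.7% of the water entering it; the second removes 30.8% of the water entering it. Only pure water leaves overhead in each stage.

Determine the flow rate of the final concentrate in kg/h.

water in feed = 2000×0.938 = 1876 kg/h.
After stage 1: water left = (1−0.267)×1876 = 1375.1; stream total = 1499.1 kg/h.
After stage 2: water left = (1−0.308)×1375.1 = 951.57; final concentrate = 1075.6 kg/h.

1076 kg/h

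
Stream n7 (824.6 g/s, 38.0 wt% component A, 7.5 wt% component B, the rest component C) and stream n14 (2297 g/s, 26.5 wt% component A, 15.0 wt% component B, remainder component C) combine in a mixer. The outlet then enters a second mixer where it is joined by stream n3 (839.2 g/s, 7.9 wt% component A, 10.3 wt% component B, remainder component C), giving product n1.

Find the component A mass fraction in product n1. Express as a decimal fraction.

0.250

Overall, product flow = 3960.8 g/s.
component A in = 824.6×0.380 + 2297×0.265 + 839.2×0.079 = 988.35 g/s.
component A fraction in n1 = 0.250.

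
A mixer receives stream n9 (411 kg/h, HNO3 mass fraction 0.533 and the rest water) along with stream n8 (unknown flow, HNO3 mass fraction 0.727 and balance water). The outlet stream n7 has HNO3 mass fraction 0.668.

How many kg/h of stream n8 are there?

Let n8 be the unknown flow. Total out = 411 + n8.
HNO3 balance: 219.06 + 0.727·n8 = 0.668·(411 + n8)
(0.727 − 0.668)·n8 = 0.668×411 − 219.06 = 55.485
n8 = 55.485 / 0.059 = 940.42 kg/h

940.4 kg/h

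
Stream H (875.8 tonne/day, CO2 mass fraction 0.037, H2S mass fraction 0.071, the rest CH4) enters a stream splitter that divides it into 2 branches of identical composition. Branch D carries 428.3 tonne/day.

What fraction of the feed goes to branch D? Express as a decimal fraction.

Fraction to D = 428.3/875.8 = 0.4890.

0.489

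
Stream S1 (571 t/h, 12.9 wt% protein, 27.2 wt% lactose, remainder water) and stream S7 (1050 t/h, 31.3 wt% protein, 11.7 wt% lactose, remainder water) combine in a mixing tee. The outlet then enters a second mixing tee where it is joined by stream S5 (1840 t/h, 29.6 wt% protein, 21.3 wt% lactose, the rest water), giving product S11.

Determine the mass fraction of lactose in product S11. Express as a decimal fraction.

Overall, product flow = 3461 t/h.
lactose in = 571×0.272 + 1050×0.117 + 1840×0.213 = 670.08 t/h.
lactose fraction in S11 = 0.1936.

0.1936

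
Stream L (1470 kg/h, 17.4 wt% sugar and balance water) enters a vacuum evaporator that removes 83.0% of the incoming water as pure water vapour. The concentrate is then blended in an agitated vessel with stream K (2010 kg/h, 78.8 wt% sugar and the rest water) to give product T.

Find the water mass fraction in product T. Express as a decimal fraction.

0.256

Vapour removed = 0.830×0.826×1470 = 1007.8 kg/h; concentrate = 462.2 kg/h.
water reaching the mixer = 206.42 (from concentrate) + 2010×0.212 = 632.54 kg/h.
Product flow = 462.2 + 2010 = 2472.2 kg/h; water fraction = 0.256.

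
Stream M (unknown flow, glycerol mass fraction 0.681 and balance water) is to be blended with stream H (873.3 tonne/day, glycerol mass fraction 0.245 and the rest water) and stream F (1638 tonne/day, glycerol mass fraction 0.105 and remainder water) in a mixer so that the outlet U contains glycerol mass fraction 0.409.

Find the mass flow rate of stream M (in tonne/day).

2357 tonne/day

Let M be the unknown flow. Total out = 2511.3 + M.
glycerol balance: 385.95 + 0.681·M = 0.409·(2511.3 + M)
(0.681 − 0.409)·M = 0.409×2511.3 − 385.95 = 641.17
M = 641.17 / 0.272 = 2357.3 tonne/day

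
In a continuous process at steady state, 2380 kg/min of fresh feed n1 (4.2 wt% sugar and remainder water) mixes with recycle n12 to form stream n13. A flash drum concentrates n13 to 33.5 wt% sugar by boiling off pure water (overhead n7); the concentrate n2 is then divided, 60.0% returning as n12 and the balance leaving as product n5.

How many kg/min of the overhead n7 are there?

Overall sugar balance (none leaves overhead): sugar in fresh feed = sugar in product, i.e. 2380×0.042 = (1−0.600)·n2·0.335.
n2 = 99.96/(0.335×0.400) = 745.97 kg/min.
Recycle n12 = 0.600×745.97 = 447.58 kg/min.
Combined feed n13 = 2380 + 447.58 = 2827.6 kg/min.
Overhead n7 = n13 − n2 = 2827.6 − 745.97 = 2081.6 kg/min.

2082 kg/min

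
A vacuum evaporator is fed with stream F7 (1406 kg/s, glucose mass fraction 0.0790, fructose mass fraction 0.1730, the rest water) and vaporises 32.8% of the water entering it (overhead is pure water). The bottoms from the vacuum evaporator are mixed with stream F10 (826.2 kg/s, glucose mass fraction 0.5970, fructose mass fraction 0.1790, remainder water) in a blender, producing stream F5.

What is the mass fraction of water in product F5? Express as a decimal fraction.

Vapour removed = 0.328×0.748×1406 = 344.95 kg/s; concentrate = 1061 kg/s.
water reaching the mixer = 706.73 (from concentrate) + 826.2×0.224 = 891.8 kg/s.
Product flow = 1061 + 826.2 = 1887.2 kg/s; water fraction = 0.4725.

0.4725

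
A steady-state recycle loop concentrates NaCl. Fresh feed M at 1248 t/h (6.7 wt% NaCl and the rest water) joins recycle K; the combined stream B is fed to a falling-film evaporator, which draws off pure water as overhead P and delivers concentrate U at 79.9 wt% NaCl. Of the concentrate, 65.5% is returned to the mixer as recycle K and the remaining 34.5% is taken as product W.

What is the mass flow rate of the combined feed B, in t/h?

Overall NaCl balance (none leaves overhead): NaCl in fresh feed = NaCl in product, i.e. 1248×0.067 = (1−0.655)·U·0.799.
U = 83.616/(0.799×0.345) = 303.34 t/h.
Recycle K = 0.655×303.34 = 198.68 t/h.
Combined feed B = 1248 + 198.68 = 1446.7 t/h.

1447 t/h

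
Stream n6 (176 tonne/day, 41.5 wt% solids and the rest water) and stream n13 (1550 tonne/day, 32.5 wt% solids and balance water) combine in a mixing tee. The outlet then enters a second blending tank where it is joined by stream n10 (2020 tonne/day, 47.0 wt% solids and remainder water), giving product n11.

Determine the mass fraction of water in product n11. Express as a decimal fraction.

0.593

Overall, product flow = 3746 tonne/day.
water in = 176×0.585 + 1550×0.675 + 2020×0.530 = 2219.8 tonne/day.
water fraction in n11 = 0.593.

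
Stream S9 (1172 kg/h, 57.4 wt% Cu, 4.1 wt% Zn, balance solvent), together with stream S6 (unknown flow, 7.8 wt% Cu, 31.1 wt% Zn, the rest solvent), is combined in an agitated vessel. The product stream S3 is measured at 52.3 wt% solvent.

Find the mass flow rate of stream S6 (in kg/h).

Let S6 be the unknown flow. Total out = 1172 + S6.
solvent balance: 451.22 + 0.611·S6 = 0.523·(1172 + S6)
(0.611 − 0.523)·S6 = 0.523×1172 − 451.22 = 161.74
S6 = 161.74 / 0.088 = 1837.9 kg/h

1838 kg/h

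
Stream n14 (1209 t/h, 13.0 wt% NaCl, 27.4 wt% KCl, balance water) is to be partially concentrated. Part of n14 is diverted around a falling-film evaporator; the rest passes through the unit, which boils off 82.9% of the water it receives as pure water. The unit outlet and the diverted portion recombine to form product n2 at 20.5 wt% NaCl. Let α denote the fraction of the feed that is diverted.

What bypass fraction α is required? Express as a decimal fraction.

All 1209×0.130 = 157.17 t/h of NaCl reaches n2, so n2 = 157.17/0.205 = 766.68 t/h and vapour = 442.32 t/h.
The evaporator receives (1−α)·1209 of feed at 0.596 water and removes 0.829 of that water:
0.829×0.596×(1−α)×1209 = 442.32
(1−α) = 442.32/597.35 = 0.7405;  α = 0.2595.

0.260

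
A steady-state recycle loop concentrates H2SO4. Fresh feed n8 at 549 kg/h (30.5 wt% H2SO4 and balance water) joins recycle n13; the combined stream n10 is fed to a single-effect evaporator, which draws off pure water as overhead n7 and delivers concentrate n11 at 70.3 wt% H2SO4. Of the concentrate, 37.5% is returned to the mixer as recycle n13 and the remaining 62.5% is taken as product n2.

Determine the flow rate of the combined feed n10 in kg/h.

691.9 kg/h

Overall H2SO4 balance (none leaves overhead): H2SO4 in fresh feed = H2SO4 in product, i.e. 549×0.305 = (1−0.375)·n11·0.703.
n11 = 167.44/(0.703×0.625) = 381.1 kg/h.
Recycle n13 = 0.375×381.1 = 142.91 kg/h.
Combined feed n10 = 549 + 142.91 = 691.91 kg/h.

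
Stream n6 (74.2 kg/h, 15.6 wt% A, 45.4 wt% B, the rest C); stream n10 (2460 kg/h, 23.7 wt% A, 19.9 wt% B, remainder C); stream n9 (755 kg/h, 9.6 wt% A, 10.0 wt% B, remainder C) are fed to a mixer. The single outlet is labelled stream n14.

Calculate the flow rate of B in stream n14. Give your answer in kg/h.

598.7 kg/h

B out = B in = 74.2×0.454 + 2460×0.199 + 755×0.100 = 598.73 kg/h.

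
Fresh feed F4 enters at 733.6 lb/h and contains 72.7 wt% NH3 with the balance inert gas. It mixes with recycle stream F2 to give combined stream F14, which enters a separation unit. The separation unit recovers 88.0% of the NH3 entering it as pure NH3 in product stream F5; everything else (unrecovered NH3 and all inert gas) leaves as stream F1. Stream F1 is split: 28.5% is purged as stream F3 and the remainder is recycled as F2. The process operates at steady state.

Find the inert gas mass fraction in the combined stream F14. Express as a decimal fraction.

0.546

inert gas enters only via F4 and leaves only via the purge: 733.6×0.273 = 0.285×(inert gas in F1), and the separation unit passes all inert gas, so inert gas in F14 = inert gas in F1 = 702.71 lb/h.
NH3 in F14: m_A = 733.6×0.727 + (1−0.285)·(1−0.880)·m_A, so m_A = 533.33/0.9142 = 583.38 lb/h.
F14 = 583.38 + 702.71 = 1286.1 lb/h.
inert gas fraction in F14 = 702.71/1286.1 = 0.546.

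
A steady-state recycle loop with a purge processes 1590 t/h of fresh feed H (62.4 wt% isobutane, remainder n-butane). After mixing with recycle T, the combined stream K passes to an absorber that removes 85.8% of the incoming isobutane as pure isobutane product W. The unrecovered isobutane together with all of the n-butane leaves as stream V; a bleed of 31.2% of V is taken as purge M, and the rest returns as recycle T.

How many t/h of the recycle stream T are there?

n-butane enters only via H and leaves only via the purge: 1590×0.376 = 0.312×(n-butane in V), and the absorber passes all n-butane, so n-butane in K = n-butane in V = 1916.2 t/h.
isobutane in K: m_A = 1590×0.624 + (1−0.312)·(1−0.858)·m_A, so m_A = 992.16/0.9023 = 1099.6 t/h.
V = (1−0.858)×1099.6 + 1916.2 = 2072.3 t/h.
Recycle T = (1−0.312)×2072.3 = 1425.7 t/h.

1426 t/h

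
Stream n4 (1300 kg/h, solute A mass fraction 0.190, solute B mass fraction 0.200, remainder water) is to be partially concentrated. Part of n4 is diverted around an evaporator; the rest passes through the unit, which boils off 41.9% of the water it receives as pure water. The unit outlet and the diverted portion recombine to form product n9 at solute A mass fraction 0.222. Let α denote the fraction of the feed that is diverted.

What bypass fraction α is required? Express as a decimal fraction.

0.436

All 1300×0.190 = 247 kg/h of solute A reaches n9, so n9 = 247/0.222 = 1112.6 kg/h and vapour = 187.39 kg/h.
The evaporator receives (1−α)·1300 of feed at 0.610 water and removes 0.419 of that water:
0.419×0.610×(1−α)×1300 = 187.39
(1−α) = 187.39/332.27 = 0.5640;  α = 0.4360.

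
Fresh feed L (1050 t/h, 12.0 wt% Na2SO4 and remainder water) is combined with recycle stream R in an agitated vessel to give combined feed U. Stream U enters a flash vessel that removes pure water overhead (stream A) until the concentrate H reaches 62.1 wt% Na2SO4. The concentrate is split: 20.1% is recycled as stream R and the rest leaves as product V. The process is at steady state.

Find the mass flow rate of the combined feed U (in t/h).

1101 t/h

Overall Na2SO4 balance (none leaves overhead): Na2SO4 in fresh feed = Na2SO4 in product, i.e. 1050×0.120 = (1−0.201)·H·0.621.
H = 126/(0.621×0.799) = 253.94 t/h.
Recycle R = 0.201×253.94 = 51.042 t/h.
Combined feed U = 1050 + 51.042 = 1101 t/h.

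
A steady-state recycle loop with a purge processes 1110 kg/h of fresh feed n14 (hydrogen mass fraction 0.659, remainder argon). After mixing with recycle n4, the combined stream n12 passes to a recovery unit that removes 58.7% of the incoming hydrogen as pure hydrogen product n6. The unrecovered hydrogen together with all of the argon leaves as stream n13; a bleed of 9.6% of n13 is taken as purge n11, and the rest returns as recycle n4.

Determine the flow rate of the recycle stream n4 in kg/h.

4000 kg/h

argon enters only via n14 and leaves only via the purge: 1110×0.341 = 0.096×(argon in n13), and the recovery unit passes all argon, so argon in n12 = argon in n13 = 3942.8 kg/h.
hydrogen in n12: m_A = 1110×0.659 + (1−0.096)·(1−0.587)·m_A, so m_A = 731.49/0.6266 = 1167.3 kg/h.
n13 = (1−0.587)×1167.3 + 3942.8 = 4424.9 kg/h.
Recycle n4 = (1−0.096)×4424.9 = 4000.1 kg/h.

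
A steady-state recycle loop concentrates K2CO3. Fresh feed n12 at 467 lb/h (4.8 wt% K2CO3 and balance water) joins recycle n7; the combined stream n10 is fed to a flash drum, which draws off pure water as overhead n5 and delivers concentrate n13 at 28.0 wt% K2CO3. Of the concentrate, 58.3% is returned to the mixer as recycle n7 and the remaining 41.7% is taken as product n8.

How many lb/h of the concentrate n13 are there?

Overall K2CO3 balance (none leaves overhead): K2CO3 in fresh feed = K2CO3 in product, i.e. 467×0.048 = (1−0.583)·n13·0.280.
n13 = 22.416/(0.280×0.417) = 191.98 lb/h.

192 lb/h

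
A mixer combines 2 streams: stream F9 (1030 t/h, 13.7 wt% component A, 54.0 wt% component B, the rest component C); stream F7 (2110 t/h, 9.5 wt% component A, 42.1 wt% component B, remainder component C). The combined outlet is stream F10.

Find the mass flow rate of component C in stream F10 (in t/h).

component C out = component C in = 1030×0.323 + 2110×0.484 = 1353.9 t/h.

1354 t/h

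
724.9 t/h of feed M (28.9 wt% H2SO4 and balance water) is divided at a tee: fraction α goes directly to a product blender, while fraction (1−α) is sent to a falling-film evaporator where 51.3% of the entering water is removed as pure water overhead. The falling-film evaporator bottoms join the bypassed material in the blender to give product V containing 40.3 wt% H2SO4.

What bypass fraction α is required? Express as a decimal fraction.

0.224

All 724.9×0.289 = 209.5 t/h of H2SO4 reaches V, so V = 209.5/0.403 = 519.84 t/h and vapour = 205.06 t/h.
The evaporator receives (1−α)·724.9 of feed at 0.711 water and removes 0.513 of that water:
0.513×0.711×(1−α)×724.9 = 205.06
(1−α) = 205.06/264.4 = 0.7756;  α = 0.2244.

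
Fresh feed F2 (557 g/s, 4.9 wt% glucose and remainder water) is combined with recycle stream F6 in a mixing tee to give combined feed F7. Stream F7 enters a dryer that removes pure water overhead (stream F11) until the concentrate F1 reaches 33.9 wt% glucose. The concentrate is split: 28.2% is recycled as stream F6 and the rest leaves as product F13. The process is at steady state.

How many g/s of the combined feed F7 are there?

Overall glucose balance (none leaves overhead): glucose in fresh feed = glucose in product, i.e. 557×0.049 = (1−0.282)·F1·0.339.
F1 = 27.293/(0.339×0.718) = 112.13 g/s.
Recycle F6 = 0.282×112.13 = 31.621 g/s.
Combined feed F7 = 557 + 31.621 = 588.62 g/s.

588.6 g/s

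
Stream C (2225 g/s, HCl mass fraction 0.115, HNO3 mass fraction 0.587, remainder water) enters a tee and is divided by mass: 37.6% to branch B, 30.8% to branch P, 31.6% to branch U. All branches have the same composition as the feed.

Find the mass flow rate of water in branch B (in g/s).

Branch B total = 0.376×2225 = 836.6 g/s.
water in B = 0.298×836.6 = 249.31 g/s.

249.3 g/s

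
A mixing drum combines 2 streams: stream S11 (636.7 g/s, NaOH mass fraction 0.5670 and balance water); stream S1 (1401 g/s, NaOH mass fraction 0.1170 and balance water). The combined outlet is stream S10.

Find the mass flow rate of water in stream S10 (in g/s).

water out = water in = 636.7×0.433 + 1401×0.883 = 1512.8 g/s.

1513 g/s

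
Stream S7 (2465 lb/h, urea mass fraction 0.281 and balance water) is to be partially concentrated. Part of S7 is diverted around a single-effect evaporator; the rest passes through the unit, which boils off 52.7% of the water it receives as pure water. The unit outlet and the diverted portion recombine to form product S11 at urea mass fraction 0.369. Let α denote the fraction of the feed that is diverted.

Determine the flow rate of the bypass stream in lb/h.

All 2465×0.281 = 692.67 lb/h of urea reaches S11, so S11 = 692.67/0.369 = 1877.1 lb/h and vapour = 587.86 lb/h.
The evaporator receives (1−α)·2465 of feed at 0.719 water and removes 0.527 of that water:
0.527×0.719×(1−α)×2465 = 587.86
(1−α) = 587.86/934.02 = 0.6294;  α = 0.3706.
Bypass flow = 0.3706×2465 = 913.56 lb/h.

913.6 lb/h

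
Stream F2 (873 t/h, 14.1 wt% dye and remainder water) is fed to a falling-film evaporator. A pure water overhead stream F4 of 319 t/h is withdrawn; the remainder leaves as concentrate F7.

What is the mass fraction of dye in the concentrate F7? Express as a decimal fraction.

0.222

dye is not removed: 873×0.141 = 123.09 t/h of dye enters F7.
Concentrate = 873 − 319 = 554 t/h.
Mass fraction = 123.09/554 = 0.222.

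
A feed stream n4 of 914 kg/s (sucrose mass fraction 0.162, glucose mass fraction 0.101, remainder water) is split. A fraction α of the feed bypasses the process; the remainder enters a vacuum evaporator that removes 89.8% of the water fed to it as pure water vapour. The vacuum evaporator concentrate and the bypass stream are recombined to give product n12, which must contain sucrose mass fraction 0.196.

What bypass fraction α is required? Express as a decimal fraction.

0.738

All 914×0.162 = 148.07 kg/s of sucrose reaches n12, so n12 = 148.07/0.196 = 755.45 kg/s and vapour = 158.55 kg/s.
The evaporator receives (1−α)·914 of feed at 0.737 water and removes 0.898 of that water:
0.898×0.737×(1−α)×914 = 158.55
(1−α) = 158.55/604.91 = 0.2621;  α = 0.7379.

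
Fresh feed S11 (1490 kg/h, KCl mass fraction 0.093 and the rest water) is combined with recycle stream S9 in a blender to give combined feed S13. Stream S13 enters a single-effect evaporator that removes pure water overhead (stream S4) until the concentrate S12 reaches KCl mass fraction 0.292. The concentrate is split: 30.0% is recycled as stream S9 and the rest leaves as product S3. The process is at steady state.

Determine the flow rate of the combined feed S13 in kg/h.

Overall KCl balance (none leaves overhead): KCl in fresh feed = KCl in product, i.e. 1490×0.093 = (1−0.300)·S12·0.292.
S12 = 138.57/(0.292×0.700) = 677.94 kg/h.
Recycle S9 = 0.300×677.94 = 203.38 kg/h.
Combined feed S13 = 1490 + 203.38 = 1693.4 kg/h.

1693 kg/h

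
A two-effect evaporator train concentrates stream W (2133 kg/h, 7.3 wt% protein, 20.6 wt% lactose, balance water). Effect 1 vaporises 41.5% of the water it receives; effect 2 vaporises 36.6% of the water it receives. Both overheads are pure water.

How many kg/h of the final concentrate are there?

water in feed = 2133×0.721 = 1537.9 kg/h.
After stage 1: water left = (1−0.415)×1537.9 = 899.67; stream total = 1494.8 kg/h.
After stage 2: water left = (1−0.366)×899.67 = 570.39; final concentrate = 1165.5 kg/h.

1165 kg/h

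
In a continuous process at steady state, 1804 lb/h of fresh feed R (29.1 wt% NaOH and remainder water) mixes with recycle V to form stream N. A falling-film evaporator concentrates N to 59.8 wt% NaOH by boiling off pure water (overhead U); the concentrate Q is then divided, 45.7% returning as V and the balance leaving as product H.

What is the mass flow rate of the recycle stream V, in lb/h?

Overall NaOH balance (none leaves overhead): NaOH in fresh feed = NaOH in product, i.e. 1804×0.291 = (1−0.457)·Q·0.598.
Q = 524.96/(0.598×0.543) = 1616.7 lb/h.
Recycle V = 0.457×1616.7 = 738.83 lb/h.

738.8 lb/h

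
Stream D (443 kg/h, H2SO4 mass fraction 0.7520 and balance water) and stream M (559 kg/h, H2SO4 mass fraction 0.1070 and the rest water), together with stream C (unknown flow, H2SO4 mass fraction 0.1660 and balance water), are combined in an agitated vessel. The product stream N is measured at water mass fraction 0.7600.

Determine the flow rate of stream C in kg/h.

2060 kg/h

Let C be the unknown flow. Total out = 1002 + C.
water balance: 609.05 + 0.834·C = 0.760·(1002 + C)
(0.834 − 0.760)·C = 0.760×1002 − 609.05 = 152.47
C = 152.47 / 0.074 = 2060.4 kg/h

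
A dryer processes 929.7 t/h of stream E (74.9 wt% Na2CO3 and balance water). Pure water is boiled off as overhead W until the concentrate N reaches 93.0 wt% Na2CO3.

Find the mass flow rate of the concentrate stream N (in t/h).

748.8 t/h

Na2CO3 is conserved: 929.7×0.749 = 696.35 t/h all reports to the concentrate.
Concentrate = 696.35/(target fraction) = 748.76 t/h.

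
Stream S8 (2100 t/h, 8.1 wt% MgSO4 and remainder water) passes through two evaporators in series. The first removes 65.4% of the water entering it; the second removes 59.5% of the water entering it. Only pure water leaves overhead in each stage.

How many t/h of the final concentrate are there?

water in feed = 2100×0.919 = 1929.9 t/h.
After stage 1: water left = (1−0.654)×1929.9 = 667.75; stream total = 837.85 t/h.
After stage 2: water left = (1−0.595)×667.75 = 270.44; final concentrate = 440.54 t/h.

440.5 t/h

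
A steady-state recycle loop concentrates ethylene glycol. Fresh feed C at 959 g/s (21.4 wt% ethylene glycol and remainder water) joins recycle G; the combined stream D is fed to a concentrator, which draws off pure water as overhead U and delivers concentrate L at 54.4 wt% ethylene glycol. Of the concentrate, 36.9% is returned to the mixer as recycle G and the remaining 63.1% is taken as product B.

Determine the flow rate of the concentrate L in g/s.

597.9 g/s

Overall ethylene glycol balance (none leaves overhead): ethylene glycol in fresh feed = ethylene glycol in product, i.e. 959×0.214 = (1−0.369)·L·0.544.
L = 205.23/(0.544×0.631) = 597.87 g/s.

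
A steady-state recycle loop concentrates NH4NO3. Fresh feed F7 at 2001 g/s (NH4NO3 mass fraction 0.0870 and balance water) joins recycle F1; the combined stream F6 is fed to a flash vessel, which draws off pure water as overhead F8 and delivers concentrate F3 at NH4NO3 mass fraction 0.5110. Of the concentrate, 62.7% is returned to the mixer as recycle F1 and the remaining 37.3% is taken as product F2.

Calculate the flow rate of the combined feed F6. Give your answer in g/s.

2574 g/s

Overall NH4NO3 balance (none leaves overhead): NH4NO3 in fresh feed = NH4NO3 in product, i.e. 2001×0.087 = (1−0.627)·F3·0.511.
F3 = 174.09/(0.511×0.373) = 913.35 g/s.
Recycle F1 = 0.627×913.35 = 572.67 g/s.
Combined feed F6 = 2001 + 572.67 = 2573.7 g/s.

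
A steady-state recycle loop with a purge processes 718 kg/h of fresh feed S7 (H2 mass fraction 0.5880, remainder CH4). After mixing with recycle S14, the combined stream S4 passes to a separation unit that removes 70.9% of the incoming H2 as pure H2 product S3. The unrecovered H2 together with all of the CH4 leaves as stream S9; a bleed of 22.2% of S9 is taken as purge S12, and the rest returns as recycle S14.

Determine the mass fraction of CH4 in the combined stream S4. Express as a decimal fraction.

CH4 enters only via S7 and leaves only via the purge: 718×0.412 = 0.222×(CH4 in S9), and the separation unit passes all CH4, so CH4 in S4 = CH4 in S9 = 1332.5 kg/h.
H2 in S4: m_A = 718×0.588 + (1−0.222)·(1−0.709)·m_A, so m_A = 422.18/0.7736 = 545.74 kg/h.
S4 = 545.74 + 1332.5 = 1878.2 kg/h.
CH4 fraction in S4 = 1332.5/1878.2 = 0.7094.

0.7094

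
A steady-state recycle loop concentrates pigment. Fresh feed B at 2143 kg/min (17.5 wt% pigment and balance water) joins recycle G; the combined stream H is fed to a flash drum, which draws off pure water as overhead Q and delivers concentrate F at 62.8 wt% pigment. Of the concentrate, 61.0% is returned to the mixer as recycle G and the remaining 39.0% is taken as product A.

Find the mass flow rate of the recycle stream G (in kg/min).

Overall pigment balance (none leaves overhead): pigment in fresh feed = pigment in product, i.e. 2143×0.175 = (1−0.610)·F·0.628.
F = 375.02/(0.628×0.390) = 1531.2 kg/min.
Recycle G = 0.610×1531.2 = 934.04 kg/min.

934 kg/min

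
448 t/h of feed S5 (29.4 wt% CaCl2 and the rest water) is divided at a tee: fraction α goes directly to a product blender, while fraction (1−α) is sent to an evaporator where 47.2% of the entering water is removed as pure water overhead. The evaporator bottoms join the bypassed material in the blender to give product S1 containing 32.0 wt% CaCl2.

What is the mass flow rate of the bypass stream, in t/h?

338.8 t/h

All 448×0.294 = 131.71 t/h of CaCl2 reaches S1, so S1 = 131.71/0.320 = 411.6 t/h and vapour = 36.4 t/h.
The evaporator receives (1−α)·448 of feed at 0.706 water and removes 0.472 of that water:
0.472×0.706×(1−α)×448 = 36.4
(1−α) = 36.4/149.29 = 0.2438;  α = 0.7562.
Bypass flow = 0.7562×448 = 338.77 t/h.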